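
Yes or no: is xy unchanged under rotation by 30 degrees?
No

Applying rotation by 30 degrees: x' = x*cos(30 degrees) - y*sin(30 degrees) = sqrt(3)x/2 - y/2, y' = x*sin(30 degrees) + y*cos(30 degrees) = x/2 + sqrt(3)y/2

Substituting into xy:
(sqrt(3)x/2 - y/2)(x/2 + sqrt(3)y/2)
= sqrt(3)x^2/4 + xy/2 - sqrt(3)y^2/4

This differs from the original expression xy, so it is NOT invariant.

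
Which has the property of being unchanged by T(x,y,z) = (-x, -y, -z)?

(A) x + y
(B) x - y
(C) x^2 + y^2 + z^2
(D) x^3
C

Apply T(x,y,z) = (-x, -y, -z) to each option, i.e. replace (x, y, z) by the transformed coordinates.
Substitute the transformed coordinates into each option and compare with the original:
(A) x + y  ->  (-x) + (-y) = -x - y   [differs from x + y: not invariant]
(B) x - y  ->  (-x) - (-y) = -x + y   [differs from x - y: not invariant]
(C) x^2 + y^2 + z^2  ->  (-x)^2 + (-y)^2 + (-z)^2 = x^2 + y^2 + z^2   [equals x^2 + y^2 + z^2: invariant]
(D) x^3  ->  (-x)^3 = -x^3   [differs from x^3: not invariant]

Only option (C), x^2 + y^2 + z^2, is unchanged by the transformation.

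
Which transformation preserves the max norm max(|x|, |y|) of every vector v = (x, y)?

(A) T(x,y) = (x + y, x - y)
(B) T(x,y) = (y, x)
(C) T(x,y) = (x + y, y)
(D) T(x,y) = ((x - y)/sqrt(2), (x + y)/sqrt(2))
B

A transformation preserves a norm if ||T(v)|| = ||v|| for every v; a single vector where the norm changes rules an option out.

(A) T(x,y) = (x + y, x - y): v = (1, 1) has norm max(|1|, |1|) = 1, but T(v) = (2, 0) has norm 2 -- not preserved.
(B) T(x,y) = (y, x): preserves the norm -- it only permutes the coordinates and/or flips signs, which leaves max(|x|, |y|) unchanged.
(C) T(x,y) = (x + y, y): v = (1, 1) has norm max(|1|, |1|) = 1, but T(v) = (2, 1) has norm 2 -- not preserved.
(D) T(x,y) = ((x - y)/sqrt(2), (x + y)/sqrt(2)): v = (1, 0) has norm max(|1|, |0|) = 1, but T(v) = (sqrt(2)/2, sqrt(2)/2) has norm sqrt(2)/2 -- not preserved.

Therefore the answer is (B).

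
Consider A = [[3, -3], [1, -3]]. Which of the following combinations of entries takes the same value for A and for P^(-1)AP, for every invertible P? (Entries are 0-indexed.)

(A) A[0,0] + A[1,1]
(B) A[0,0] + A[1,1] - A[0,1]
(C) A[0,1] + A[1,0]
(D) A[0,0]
A

A[0,0] + A[1,1] is the trace of A. By the cyclic property of the trace, tr(P^(-1)AP) = tr(APP^(-1)) = tr(A), so it is the same for every matrix similar to A.

The other combinations are not similarity invariants. For example, take P = [[1, 2], [0, 1]] (det P = 1), so P^(-1) = [[1, -2], [0, 1]] and
B = P^(-1)AP = [[1, 5], [1, -1]].
Evaluating each option on A and on B:
(A) A[0,0] + A[1,1]: 0 for A, 0 for B -> unchanged
(B) A[0,0] + A[1,1] - A[0,1]: 3 for A, -5 for B -> changes
(C) A[0,1] + A[1,0]: -2 for A, 6 for B -> changes
(D) A[0,0]: 3 for A, 1 for B -> changes

Only (A) A[0,0] + A[1,1] = 0 survives (and it does so for every P, not just this one), so it is the invariant.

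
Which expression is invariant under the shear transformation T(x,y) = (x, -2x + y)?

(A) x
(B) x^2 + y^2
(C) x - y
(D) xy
A

Under the shear T(x,y) = (x, -2x + y):
Substitute the transformed coordinates into each option and compare with the original:
(A) x  ->  (x) = x   [equals x: invariant]
(B) x^2 + y^2  ->  (x)^2 + (-2x + y)^2 = 5x^2 - 4xy + y^2   [differs from x^2 + y^2: not invariant]
(C) x - y  ->  (x) - (-2x + y) = 3x - y   [differs from x - y: not invariant]
(D) xy  ->  (x)(-2x + y) = -2x^2 + xy   [differs from xy: not invariant]

Only option (A), x, is unchanged by the transformation.
A vertical shear moves points parallel to the y-axis, so the x-coordinate (and any function of x alone) is unchanged.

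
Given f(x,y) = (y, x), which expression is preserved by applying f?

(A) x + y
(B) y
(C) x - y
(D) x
A

For f(x,y) = (y, x):
After applying f: x' = y, y' = x. So x' + y' = y + x = x + y.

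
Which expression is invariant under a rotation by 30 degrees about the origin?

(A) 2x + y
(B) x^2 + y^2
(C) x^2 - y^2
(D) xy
B

A rotation by 30 degrees sends (x, y) to (sqrt(3)x/2 - y/2, x/2 + sqrt(3)y/2).
Substitute the transformed coordinates into each option and compare with the original:
(A) 2x + y  ->  2(sqrt(3)x/2 - y/2) + (x/2 + sqrt(3)y/2) = x/2 + sqrt(3)x - y + sqrt(3)y/2   [differs from 2x + y: not invariant]
(B) x^2 + y^2  ->  (sqrt(3)x/2 - y/2)^2 + (x/2 + sqrt(3)y/2)^2 = x^2 + y^2   [equals x^2 + y^2: invariant]
(C) x^2 - y^2  ->  (sqrt(3)x/2 - y/2)^2 - (x/2 + sqrt(3)y/2)^2 = x^2/2 - sqrt(3)xy - y^2/2   [differs from x^2 - y^2: not invariant]
(D) xy  ->  (sqrt(3)x/2 - y/2)(x/2 + sqrt(3)y/2) = sqrt(3)x^2/4 + xy/2 - sqrt(3)y^2/4   [differs from xy: not invariant]

Only option (B), x^2 + y^2, is unchanged by the transformation.
Geometrically, x^2 + y^2 is the squared distance from the origin, which every rotation about the origin preserves.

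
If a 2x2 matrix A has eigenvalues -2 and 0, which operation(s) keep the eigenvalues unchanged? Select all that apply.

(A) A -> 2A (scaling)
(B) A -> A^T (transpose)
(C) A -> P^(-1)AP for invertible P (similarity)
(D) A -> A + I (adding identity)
B and C

Eigenvalues are preserved by:
1. Similarity transformations: A -> P^(-1)AP (same characteristic polynomial)
2. Transpose: A^T has the same eigenvalues as A

Eigenvalues are NOT preserved by:
- Adding identity: eigenvalues become -2+1, 0+1
- Scaling: eigenvalues become -4, 0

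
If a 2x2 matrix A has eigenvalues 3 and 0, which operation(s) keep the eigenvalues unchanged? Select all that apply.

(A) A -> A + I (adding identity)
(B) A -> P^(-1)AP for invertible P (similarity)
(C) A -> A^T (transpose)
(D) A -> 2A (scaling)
B and C

Eigenvalues are preserved by:
1. Similarity transformations: A -> P^(-1)AP (same characteristic polynomial)
2. Transpose: A^T has the same eigenvalues as A

Eigenvalues are NOT preserved by:
- Adding identity: eigenvalues become 3+1, 0+1
- Scaling: eigenvalues become 6, 0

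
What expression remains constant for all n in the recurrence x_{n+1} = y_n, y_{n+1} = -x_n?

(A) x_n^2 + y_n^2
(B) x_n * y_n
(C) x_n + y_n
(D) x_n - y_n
A

For the recurrence x_{n+1} = y_n, y_{n+1} = -x_n:

x_{n+1}^2 + y_{n+1}^2 = y_n^2 + (-x_n)^2 = x_n^2 + y_n^2
The sum of squares is conserved (like energy in a harmonic oscillator).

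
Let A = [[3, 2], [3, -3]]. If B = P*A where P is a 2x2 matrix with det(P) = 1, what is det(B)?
-15

By the multiplicative property of determinants, det(B) = det(P*A) = det(P) * det(A) = det(A),
so the determinant is invariant under multiplication by any determinant-1 matrix; we just need det(A).

det(A) = (3)(-3) - (2)(3) = -9 - 6 = -15

Therefore det(B) = 1 * (-15) = -15.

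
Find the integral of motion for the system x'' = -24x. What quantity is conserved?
E = (x')^2 + 24x^2

Multiply the equation by x':
x' * x'' = -24x * x'
The left side is d/dt[(x')^2/2] and the right side is d/dt[-24x^2/2], so
d/dt[(x')^2/2 + 24x^2/2] = 0, i.e. (x')^2/2 + 24x^2/2 = constant.
Multiplying by 2, the integral of motion is E = (x')^2 + 24x^2.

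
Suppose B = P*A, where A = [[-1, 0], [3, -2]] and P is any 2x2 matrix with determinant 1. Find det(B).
2

By the multiplicative property of determinants, det(B) = det(P*A) = det(P) * det(A) = det(A),
so the determinant is invariant under multiplication by any determinant-1 matrix; we just need det(A).

det(A) = (-1)(-2) - (0)(3) = 2 - 0 = 2

Therefore det(B) = 1 * 2 = 2.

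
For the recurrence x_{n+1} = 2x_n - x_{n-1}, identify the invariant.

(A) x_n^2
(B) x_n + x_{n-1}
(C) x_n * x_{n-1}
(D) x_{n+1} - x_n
D

For the recurrence x_{n+1} = 2x_n - x_{n-1}:

If x_{n+1} = 2x_n - x_{n-1}, then:
x_{n+1} - x_n = x_n - x_{n-1}
The first difference is constant throughout the sequence.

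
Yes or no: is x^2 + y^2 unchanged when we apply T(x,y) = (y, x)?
Yes

Substitute T(x,y) = (y, x) into the expression and compare with the original.

Original: x^2 + y^2
After applying T: (y)^2 + (x)^2 = x^2 + y^2

This is identical to the original x^2 + y^2, so the expression is invariant.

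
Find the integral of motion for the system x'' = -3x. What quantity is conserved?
E = (x')^2 + 3x^2

Multiply the equation by x':
x' * x'' = -3x * x'
The left side is d/dt[(x')^2/2] and the right side is d/dt[-3x^2/2], so
d/dt[(x')^2/2 + 3x^2/2] = 0, i.e. (x')^2/2 + 3x^2/2 = constant.
Multiplying by 2, the integral of motion is E = (x')^2 + 3x^2.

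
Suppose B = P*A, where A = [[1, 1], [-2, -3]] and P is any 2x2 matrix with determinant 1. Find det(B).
-1

By the multiplicative property of determinants, det(B) = det(P*A) = det(P) * det(A) = det(A),
so the determinant is invariant under multiplication by any determinant-1 matrix; we just need det(A).

det(A) = (1)(-3) - (1)(-2) = -3 - (-2) = -1

Therefore det(B) = 1 * (-1) = -1.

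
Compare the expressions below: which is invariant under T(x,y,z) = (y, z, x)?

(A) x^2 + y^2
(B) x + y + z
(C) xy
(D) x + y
B

Apply T(x,y,z) = (y, z, x) to each option, i.e. replace (x, y, z) by the transformed coordinates.
Substitute the transformed coordinates into each option and compare with the original:
(A) x^2 + y^2  ->  (y)^2 + (z)^2 = y^2 + z^2   [differs from x^2 + y^2: not invariant]
(B) x + y + z  ->  (y) + (z) + (x) = x + y + z   [equals x + y + z: invariant]
(C) xy  ->  (y)(z) = yz   [differs from xy: not invariant]
(D) x + y  ->  (y) + (z) = y + z   [differs from x + y: not invariant]

Only option (B), x + y + z, is unchanged by the transformation.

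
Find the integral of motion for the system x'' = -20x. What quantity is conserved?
E = (x')^2 + 20x^2

Multiply the equation by x':
x' * x'' = -20x * x'
The left side is d/dt[(x')^2/2] and the right side is d/dt[-20x^2/2], so
d/dt[(x')^2/2 + 20x^2/2] = 0, i.e. (x')^2/2 + 20x^2/2 = constant.
Multiplying by 2, the integral of motion is E = (x')^2 + 20x^2.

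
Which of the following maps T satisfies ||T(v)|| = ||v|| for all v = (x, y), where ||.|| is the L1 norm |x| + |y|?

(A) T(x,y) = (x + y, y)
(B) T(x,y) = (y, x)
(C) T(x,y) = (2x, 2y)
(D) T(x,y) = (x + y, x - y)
B

A transformation preserves a norm if ||T(v)|| = ||v|| for every v; a single vector where the norm changes rules an option out.

(A) T(x,y) = (x + y, y): v = (0, 1) has norm |0| + |1| = 1, but T(v) = (1, 1) has norm 2 -- not preserved.
(B) T(x,y) = (y, x): preserves the norm -- it only permutes the coordinates and/or flips signs, which leaves |x| + |y| unchanged.
(C) T(x,y) = (2x, 2y): v = (1, 0) has norm |1| + |0| = 1, but T(v) = (2, 0) has norm 2 -- not preserved.
(D) T(x,y) = (x + y, x - y): v = (1, 0) has norm |1| + |0| = 1, but T(v) = (1, 1) has norm 2 -- not preserved.

Therefore the answer is (B).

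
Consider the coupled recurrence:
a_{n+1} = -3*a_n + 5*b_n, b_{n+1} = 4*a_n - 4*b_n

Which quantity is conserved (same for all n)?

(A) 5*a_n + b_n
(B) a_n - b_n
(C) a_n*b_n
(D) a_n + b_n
D

Replace a_n by a_{n+1} = -3*a_n + 5*b_n and b_n by b_{n+1} = 4*a_n - 4*b_n in each option and simplify:
(A) 5*a_n + b_n  ->  5*(-3*a_n + 5*b_n) + (4*a_n - 4*b_n) = -11*a_n + 21*b_n   [not conserved]
(B) a_n - b_n  ->  (-3*a_n + 5*b_n) - (4*a_n - 4*b_n) = -7*a_n + 9*b_n   [not conserved]
(C) a_n*b_n  ->  (-3*a_n + 5*b_n)*(4*a_n - 4*b_n) = -12*a_n^2 + 32*a_n*b_n - 20*b_n^2   [not conserved]
(D) a_n + b_n  ->  (-3*a_n + 5*b_n) + (4*a_n - 4*b_n) = a_n + b_n   [conserved]

Only (D) a_n + b_n returns to itself after one step, so it is the conserved quantity.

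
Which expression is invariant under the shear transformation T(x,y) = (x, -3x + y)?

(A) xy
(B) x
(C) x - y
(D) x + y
B

Under the shear T(x,y) = (x, -3x + y):
Substitute the transformed coordinates into each option and compare with the original:
(A) xy  ->  (x)(-3x + y) = -3x^2 + xy   [differs from xy: not invariant]
(B) x  ->  (x) = x   [equals x: invariant]
(C) x - y  ->  (x) - (-3x + y) = 4x - y   [differs from x - y: not invariant]
(D) x + y  ->  (x) + (-3x + y) = -2x + y   [differs from x + y: not invariant]

Only option (B), x, is unchanged by the transformation.
A vertical shear moves points parallel to the y-axis, so the x-coordinate (and any function of x alone) is unchanged.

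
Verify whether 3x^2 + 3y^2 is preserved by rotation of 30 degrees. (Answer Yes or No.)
Yes

Applying rotation by 30 degrees: x' = x*cos(30 degrees) - y*sin(30 degrees) = sqrt(3)x/2 - y/2, y' = x*sin(30 degrees) + y*cos(30 degrees) = x/2 + sqrt(3)y/2

Substituting into 3x^2 + 3y^2:
3(sqrt(3)x/2 - y/2)^2 + 3(x/2 + sqrt(3)y/2)^2
= 3x^2 + 3y^2

This equals the original expression 3x^2 + 3y^2, so it IS invariant.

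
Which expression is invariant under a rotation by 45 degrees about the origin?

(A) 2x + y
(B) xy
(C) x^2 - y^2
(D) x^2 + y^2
D

A rotation by 45 degrees sends (x, y) to (sqrt(2)x/2 - sqrt(2)y/2, sqrt(2)x/2 + sqrt(2)y/2).
Substitute the transformed coordinates into each option and compare with the original:
(A) 2x + y  ->  2(sqrt(2)x/2 - sqrt(2)y/2) + (sqrt(2)x/2 + sqrt(2)y/2) = 3sqrt(2)x/2 - sqrt(2)y/2   [differs from 2x + y: not invariant]
(B) xy  ->  (sqrt(2)x/2 - sqrt(2)y/2)(sqrt(2)x/2 + sqrt(2)y/2) = x^2/2 - y^2/2   [differs from xy: not invariant]
(C) x^2 - y^2  ->  (sqrt(2)x/2 - sqrt(2)y/2)^2 - (sqrt(2)x/2 + sqrt(2)y/2)^2 = -2xy   [differs from x^2 - y^2: not invariant]
(D) x^2 + y^2  ->  (sqrt(2)x/2 - sqrt(2)y/2)^2 + (sqrt(2)x/2 + sqrt(2)y/2)^2 = x^2 + y^2   [equals x^2 + y^2: invariant]

Only option (D), x^2 + y^2, is unchanged by the transformation.
Geometrically, x^2 + y^2 is the squared distance from the origin, which every rotation about the origin preserves.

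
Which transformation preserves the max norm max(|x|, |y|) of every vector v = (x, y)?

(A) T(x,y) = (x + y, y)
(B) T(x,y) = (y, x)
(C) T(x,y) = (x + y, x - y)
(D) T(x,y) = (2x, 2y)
B

A transformation preserves a norm if ||T(v)|| = ||v|| for every v; a single vector where the norm changes rules an option out.

(A) T(x,y) = (x + y, y): v = (1, 1) has norm max(|1|, |1|) = 1, but T(v) = (2, 1) has norm 2 -- not preserved.
(B) T(x,y) = (y, x): preserves the norm -- it only permutes the coordinates and/or flips signs, which leaves max(|x|, |y|) unchanged.
(C) T(x,y) = (x + y, x - y): v = (1, 1) has norm max(|1|, |1|) = 1, but T(v) = (2, 0) has norm 2 -- not preserved.
(D) T(x,y) = (2x, 2y): v = (1, 0) has norm max(|1|, |0|) = 1, but T(v) = (2, 0) has norm 2 -- not preserved.

Therefore the answer is (B).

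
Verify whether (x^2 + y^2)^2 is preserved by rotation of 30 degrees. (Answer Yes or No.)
Yes

Applying rotation by 30 degrees: x' = x*cos(30 degrees) - y*sin(30 degrees) = sqrt(3)x/2 - y/2, y' = x*sin(30 degrees) + y*cos(30 degrees) = x/2 + sqrt(3)y/2

Substituting into (x^2 + y^2)^2:
((sqrt(3)x/2 - y/2)^2 + (x/2 + sqrt(3)y/2)^2)^2
= x^4 + 2x^2y^2 + y^4 = (x^2 + y^2)^2

This equals the original expression (x^2 + y^2)^2, so it IS invariant.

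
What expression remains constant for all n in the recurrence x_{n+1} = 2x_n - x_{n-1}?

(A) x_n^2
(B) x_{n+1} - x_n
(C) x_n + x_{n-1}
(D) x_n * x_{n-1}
B

For the recurrence x_{n+1} = 2x_n - x_{n-1}:

If x_{n+1} = 2x_n - x_{n-1}, then:
x_{n+1} - x_n = x_n - x_{n-1}
The first difference is constant throughout the sequence.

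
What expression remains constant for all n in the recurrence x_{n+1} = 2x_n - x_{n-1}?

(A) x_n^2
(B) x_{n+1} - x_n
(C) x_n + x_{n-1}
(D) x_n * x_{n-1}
B

For the recurrence x_{n+1} = 2x_n - x_{n-1}:

If x_{n+1} = 2x_n - x_{n-1}, then:
x_{n+1} - x_n = x_n - x_{n-1}
The first difference is constant throughout the sequence.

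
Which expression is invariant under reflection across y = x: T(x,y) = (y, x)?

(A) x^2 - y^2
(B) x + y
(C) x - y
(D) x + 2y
B

The map is reflection across y = x: T(x,y) = (y, x).
Substitute the transformed coordinates into each option and compare with the original:
(A) x^2 - y^2  ->  (y)^2 - (x)^2 = -x^2 + y^2   [differs from x^2 - y^2: not invariant]
(B) x + y  ->  (y) + (x) = x + y   [equals x + y: invariant]
(C) x - y  ->  (y) - (x) = -x + y   [differs from x - y: not invariant]
(D) x + 2y  ->  (y) + 2(x) = 2x + y   [differs from x + 2y: not invariant]

Only option (B), x + y, is unchanged by the transformation.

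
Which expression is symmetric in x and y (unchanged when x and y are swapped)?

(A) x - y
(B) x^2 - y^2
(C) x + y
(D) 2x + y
C

A symmetric expression is unchanged when the variables are permuted; here the transformation to test is the swap (x, y) -> (y, x).
Substitute the transformed coordinates into each option and compare with the original:
(A) x - y  ->  (y) - (x) = -x + y   [differs from x - y: not invariant]
(B) x^2 - y^2  ->  (y)^2 - (x)^2 = -x^2 + y^2   [differs from x^2 - y^2: not invariant]
(C) x + y  ->  (y) + (x) = x + y   [equals x + y: invariant]
(D) 2x + y  ->  2(y) + (x) = x + 2y   [differs from 2x + y: not invariant]

Only option (C), x + y, is unchanged by the transformation.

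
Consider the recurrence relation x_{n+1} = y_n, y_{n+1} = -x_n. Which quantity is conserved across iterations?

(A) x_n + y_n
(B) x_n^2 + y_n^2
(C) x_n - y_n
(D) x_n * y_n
B

For the recurrence x_{n+1} = y_n, y_{n+1} = -x_n:

x_{n+1}^2 + y_{n+1}^2 = y_n^2 + (-x_n)^2 = x_n^2 + y_n^2
The sum of squares is conserved (like energy in a harmonic oscillator).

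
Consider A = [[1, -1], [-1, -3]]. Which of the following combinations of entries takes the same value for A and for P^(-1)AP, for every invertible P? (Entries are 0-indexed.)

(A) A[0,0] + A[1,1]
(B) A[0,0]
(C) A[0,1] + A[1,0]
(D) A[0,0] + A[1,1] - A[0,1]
A

A[0,0] + A[1,1] is the trace of A. By the cyclic property of the trace, tr(P^(-1)AP) = tr(APP^(-1)) = tr(A), so it is the same for every matrix similar to A.

The other combinations are not similarity invariants. For example, take P = [[1, 2], [0, 1]] (det P = 1), so P^(-1) = [[1, -2], [0, 1]] and
B = P^(-1)AP = [[3, 11], [-1, -5]].
Evaluating each option on A and on B:
(A) A[0,0] + A[1,1]: -2 for A, -2 for B -> unchanged
(B) A[0,0]: 1 for A, 3 for B -> changes
(C) A[0,1] + A[1,0]: -2 for A, 10 for B -> changes
(D) A[0,0] + A[1,1] - A[0,1]: -1 for A, -13 for B -> changes

Only (A) A[0,0] + A[1,1] = -2 survives (and it does so for every P, not just this one), so it is the invariant.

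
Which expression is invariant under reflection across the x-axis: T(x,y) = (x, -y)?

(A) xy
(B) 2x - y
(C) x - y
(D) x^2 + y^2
D

The map is reflection across the x-axis: T(x,y) = (x, -y).
Substitute the transformed coordinates into each option and compare with the original:
(A) xy  ->  (x)(-y) = -xy   [differs from xy: not invariant]
(B) 2x - y  ->  2(x) - (-y) = 2x + y   [differs from 2x - y: not invariant]
(C) x - y  ->  (x) - (-y) = x + y   [differs from x - y: not invariant]
(D) x^2 + y^2  ->  (x)^2 + (-y)^2 = x^2 + y^2   [equals x^2 + y^2: invariant]

Only option (D), x^2 + y^2, is unchanged by the transformation.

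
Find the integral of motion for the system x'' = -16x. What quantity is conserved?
E = (x')^2 + 16x^2

Multiply the equation by x':
x' * x'' = -16x * x'
The left side is d/dt[(x')^2/2] and the right side is d/dt[-16x^2/2], so
d/dt[(x')^2/2 + 16x^2/2] = 0, i.e. (x')^2/2 + 16x^2/2 = constant.
Multiplying by 2, the integral of motion is E = (x')^2 + 16x^2.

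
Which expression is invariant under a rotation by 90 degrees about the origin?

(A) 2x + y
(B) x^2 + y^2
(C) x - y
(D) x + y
B

A rotation by 90 degrees sends (x, y) to (-y, x).
Substitute the transformed coordinates into each option and compare with the original:
(A) 2x + y  ->  2(-y) + (x) = x - 2y   [differs from 2x + y: not invariant]
(B) x^2 + y^2  ->  (-y)^2 + (x)^2 = x^2 + y^2   [equals x^2 + y^2: invariant]
(C) x - y  ->  (-y) - (x) = -x - y   [differs from x - y: not invariant]
(D) x + y  ->  (-y) + (x) = x - y   [differs from x + y: not invariant]

Only option (B), x^2 + y^2, is unchanged by the transformation.
Geometrically, x^2 + y^2 is the squared distance from the origin, which every rotation about the origin preserves.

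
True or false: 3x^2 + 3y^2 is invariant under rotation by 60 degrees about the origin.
True

Applying rotation by 60 degrees: x' = x*cos(60 degrees) - y*sin(60 degrees) = x/2 - sqrt(3)y/2, y' = x*sin(60 degrees) + y*cos(60 degrees) = sqrt(3)x/2 + y/2

Substituting into 3x^2 + 3y^2:
3(x/2 - sqrt(3)y/2)^2 + 3(sqrt(3)x/2 + y/2)^2
= 3x^2 + 3y^2

This equals the original expression 3x^2 + 3y^2, so it IS invariant.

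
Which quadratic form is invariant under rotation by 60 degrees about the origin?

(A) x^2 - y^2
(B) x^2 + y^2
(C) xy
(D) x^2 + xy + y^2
B

Rotation by 60 degrees sends (x, y) to (x/2 - sqrt(3)y/2, sqrt(3)x/2 + y/2).
Substitute the transformed coordinates into each option and compare with the original:
(A) x^2 - y^2  ->  (x/2 - sqrt(3)y/2)^2 - (sqrt(3)x/2 + y/2)^2 = -x^2/2 - sqrt(3)xy + y^2/2   [differs from x^2 - y^2: not invariant]
(B) x^2 + y^2  ->  (x/2 - sqrt(3)y/2)^2 + (sqrt(3)x/2 + y/2)^2 = x^2 + y^2   [equals x^2 + y^2: invariant]
(C) xy  ->  (x/2 - sqrt(3)y/2)(sqrt(3)x/2 + y/2) = sqrt(3)x^2/4 - xy/2 - sqrt(3)y^2/4   [differs from xy: not invariant]
(D) x^2 + xy + y^2  ->  (x/2 - sqrt(3)y/2)^2 + (x/2 - sqrt(3)y/2)(sqrt(3)x/2 + y/2) + (sqrt(3)x/2 + y/2)^2 = sqrt(3)x^2/4 + x^2 - xy/2 - sqrt(3)y^2/4 + y^2   [differs from x^2 + xy + y^2: not invariant]

Only option (B), x^2 + y^2, is unchanged by the transformation.
x^2 + y^2 is the squared distance from the origin, which rotations preserve.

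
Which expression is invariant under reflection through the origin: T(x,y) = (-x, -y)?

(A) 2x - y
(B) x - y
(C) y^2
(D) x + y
C

The map is reflection through the origin: T(x,y) = (-x, -y).
Substitute the transformed coordinates into each option and compare with the original:
(A) 2x - y  ->  2(-x) - (-y) = -2x + y   [differs from 2x - y: not invariant]
(B) x - y  ->  (-x) - (-y) = -x + y   [differs from x - y: not invariant]
(C) y^2  ->  (-y)^2 = y^2   [equals y^2: invariant]
(D) x + y  ->  (-x) + (-y) = -x - y   [differs from x + y: not invariant]

Only option (C), y^2, is unchanged by the transformation.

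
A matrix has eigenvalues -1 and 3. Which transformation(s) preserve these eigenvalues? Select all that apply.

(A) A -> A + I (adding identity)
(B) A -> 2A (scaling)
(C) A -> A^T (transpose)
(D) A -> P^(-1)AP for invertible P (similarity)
C and D

Eigenvalues are preserved by:
1. Similarity transformations: A -> P^(-1)AP (same characteristic polynomial)
2. Transpose: A^T has the same eigenvalues as A

Eigenvalues are NOT preserved by:
- Adding identity: eigenvalues become -1+1, 3+1
- Scaling: eigenvalues become -2, 6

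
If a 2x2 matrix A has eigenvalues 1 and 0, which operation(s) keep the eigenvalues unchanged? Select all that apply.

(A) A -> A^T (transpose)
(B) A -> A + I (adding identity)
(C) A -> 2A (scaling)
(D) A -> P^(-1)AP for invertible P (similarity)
A and D

Eigenvalues are preserved by:
1. Similarity transformations: A -> P^(-1)AP (same characteristic polynomial)
2. Transpose: A^T has the same eigenvalues as A

Eigenvalues are NOT preserved by:
- Adding identity: eigenvalues become 1+1, 0+1
- Scaling: eigenvalues become 2, 0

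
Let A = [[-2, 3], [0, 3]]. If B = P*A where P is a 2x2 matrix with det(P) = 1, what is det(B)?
-6

By the multiplicative property of determinants, det(B) = det(P*A) = det(P) * det(A) = det(A),
so the determinant is invariant under multiplication by any determinant-1 matrix; we just need det(A).

det(A) = (-2)(3) - (3)(0) = -6 - 0 = -6

Therefore det(B) = 1 * (-6) = -6.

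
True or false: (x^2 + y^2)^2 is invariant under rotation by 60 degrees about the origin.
True

Applying rotation by 60 degrees: x' = x*cos(60 degrees) - y*sin(60 degrees) = x/2 - sqrt(3)y/2, y' = x*sin(60 degrees) + y*cos(60 degrees) = sqrt(3)x/2 + y/2

Substituting into (x^2 + y^2)^2:
((x/2 - sqrt(3)y/2)^2 + (sqrt(3)x/2 + y/2)^2)^2
= x^4 + 2x^2y^2 + y^4 = (x^2 + y^2)^2

This equals the original expression (x^2 + y^2)^2, so it IS invariant.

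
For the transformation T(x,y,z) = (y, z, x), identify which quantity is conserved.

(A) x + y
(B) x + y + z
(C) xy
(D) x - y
B

Apply T(x,y,z) = (y, z, x) to each option, i.e. replace (x, y, z) by the transformed coordinates.
Substitute the transformed coordinates into each option and compare with the original:
(A) x + y  ->  (y) + (z) = y + z   [differs from x + y: not invariant]
(B) x + y + z  ->  (y) + (z) + (x) = x + y + z   [equals x + y + z: invariant]
(C) xy  ->  (y)(z) = yz   [differs from xy: not invariant]
(D) x - y  ->  (y) - (z) = y - z   [differs from x - y: not invariant]

Only option (B), x + y + z, is unchanged by the transformation.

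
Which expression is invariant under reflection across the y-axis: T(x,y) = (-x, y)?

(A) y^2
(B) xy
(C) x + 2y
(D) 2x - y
A

The map is reflection across the y-axis: T(x,y) = (-x, y).
Substitute the transformed coordinates into each option and compare with the original:
(A) y^2  ->  (y)^2 = y^2   [equals y^2: invariant]
(B) xy  ->  (-x)(y) = -xy   [differs from xy: not invariant]
(C) x + 2y  ->  (-x) + 2(y) = -x + 2y   [differs from x + 2y: not invariant]
(D) 2x - y  ->  2(-x) - (y) = -2x - y   [differs from 2x - y: not invariant]

Only option (A), y^2, is unchanged by the transformation.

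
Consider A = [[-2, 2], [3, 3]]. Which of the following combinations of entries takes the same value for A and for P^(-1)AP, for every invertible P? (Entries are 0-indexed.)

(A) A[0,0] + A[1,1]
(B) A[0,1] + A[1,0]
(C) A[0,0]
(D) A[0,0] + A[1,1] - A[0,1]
A

A[0,0] + A[1,1] is the trace of A. By the cyclic property of the trace, tr(P^(-1)AP) = tr(APP^(-1)) = tr(A), so it is the same for every matrix similar to A.

The other combinations are not similarity invariants. For example, take P = [[1, 1], [0, 1]] (det P = 1), so P^(-1) = [[1, -1], [0, 1]] and
B = P^(-1)AP = [[-5, -6], [3, 6]].
Evaluating each option on A and on B:
(A) A[0,0] + A[1,1]: 1 for A, 1 for B -> unchanged
(B) A[0,1] + A[1,0]: 5 for A, -3 for B -> changes
(C) A[0,0]: -2 for A, -5 for B -> changes
(D) A[0,0] + A[1,1] - A[0,1]: -1 for A, 7 for B -> changes

Only (A) A[0,0] + A[1,1] = 1 survives (and it does so for every P, not just this one), so it is the invariant.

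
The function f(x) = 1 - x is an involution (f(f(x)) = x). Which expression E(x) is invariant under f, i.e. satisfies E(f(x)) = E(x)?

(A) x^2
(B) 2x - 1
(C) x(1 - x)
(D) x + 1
C

Replace x by f(x) = 1 - x in each option and simplify. As a quick numerical cross-check, also compare E(3) with E(f(3)) = E(-2).

(A) x^2  ->  (1 - x)^2 = (x - 1)^2; check: E(3) = 9 but E(-2) = 4.   [not invariant]
(B) 2x - 1  ->  2(1 - x) - 1 = 1 - 2x; check: E(3) = 5 but E(-2) = -5.   [not invariant]
(C) x(1 - x)  ->  (1 - x)(1 - (1 - x)), which simplifies back to x(1 - x); check: E(3) = -6, E(-2) = -6.   [invariant]
(D) x + 1  ->  (1 - x) + 1 = 2 - x; check: E(3) = 4 but E(-2) = -1.   [not invariant]

Only (C) is unchanged. E is symmetric under swapping x with f(x) = 1 - x, which is exactly what an involution does.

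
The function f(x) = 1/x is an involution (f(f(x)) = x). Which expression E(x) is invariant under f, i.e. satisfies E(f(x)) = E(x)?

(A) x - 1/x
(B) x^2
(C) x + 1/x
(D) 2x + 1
C

Replace x by f(x) = 1/x in each option and simplify. As a quick numerical cross-check, also compare E(3) with E(f(3)) = E(1/3).

(A) x - 1/x  ->  (1/x) - 1/(1/x) = -x + 1/x; check: E(3) = 8/3 but E(1/3) = -8/3.   [not invariant]
(B) x^2  ->  (1/x)^2 = x^(-2); check: E(3) = 9 but E(1/3) = 1/9.   [not invariant]
(C) x + 1/x  ->  (1/x) + 1/(1/x), which simplifies back to x + 1/x; check: E(3) = 10/3, E(1/3) = 10/3.   [invariant]
(D) 2x + 1  ->  2(1/x) + 1 = (x + 2)/x; check: E(3) = 7 but E(1/3) = 5/3.   [not invariant]

Only (C) is unchanged. E is symmetric under swapping x with f(x) = 1/x, which is exactly what an involution does.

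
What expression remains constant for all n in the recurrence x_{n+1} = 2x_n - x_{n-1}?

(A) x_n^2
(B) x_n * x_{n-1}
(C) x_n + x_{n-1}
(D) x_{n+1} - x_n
D

For the recurrence x_{n+1} = 2x_n - x_{n-1}:

If x_{n+1} = 2x_n - x_{n-1}, then:
x_{n+1} - x_n = x_n - x_{n-1}
The first difference is constant throughout the sequence.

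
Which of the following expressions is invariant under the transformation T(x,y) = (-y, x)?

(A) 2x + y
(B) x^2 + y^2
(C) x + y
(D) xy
B

An expression E(x,y) is invariant under T if E(T(x,y)) = E(x,y). Here T(x,y) = (-y, x).
Substitute the transformed coordinates into each option and compare with the original:
(A) 2x + y  ->  2(-y) + (x) = x - 2y   [differs from 2x + y: not invariant]
(B) x^2 + y^2  ->  (-y)^2 + (x)^2 = x^2 + y^2   [equals x^2 + y^2: invariant]
(C) x + y  ->  (-y) + (x) = x - y   [differs from x + y: not invariant]
(D) xy  ->  (-y)(x) = -xy   [differs from xy: not invariant]

Only option (B), x^2 + y^2, is unchanged by the transformation.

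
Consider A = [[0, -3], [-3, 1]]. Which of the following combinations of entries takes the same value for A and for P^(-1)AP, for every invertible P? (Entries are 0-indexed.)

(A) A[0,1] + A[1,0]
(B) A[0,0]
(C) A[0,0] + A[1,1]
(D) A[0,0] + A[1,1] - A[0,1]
C

A[0,0] + A[1,1] is the trace of A. By the cyclic property of the trace, tr(P^(-1)AP) = tr(APP^(-1)) = tr(A), so it is the same for every matrix similar to A.

The other combinations are not similarity invariants. For example, take P = [[1, -1], [0, 1]] (det P = 1), so P^(-1) = [[1, 1], [0, 1]] and
B = P^(-1)AP = [[-3, 1], [-3, 4]].
Evaluating each option on A and on B:
(A) A[0,1] + A[1,0]: -6 for A, -2 for B -> changes
(B) A[0,0]: 0 for A, -3 for B -> changes
(C) A[0,0] + A[1,1]: 1 for A, 1 for B -> unchanged
(D) A[0,0] + A[1,1] - A[0,1]: 4 for A, 0 for B -> changes

Only (C) A[0,0] + A[1,1] = 1 survives (and it does so for every P, not just this one), so it is the invariant.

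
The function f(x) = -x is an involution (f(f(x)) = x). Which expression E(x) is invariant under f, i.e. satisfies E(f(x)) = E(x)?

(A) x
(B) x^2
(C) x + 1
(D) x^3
B

Replace x by f(x) = -x in each option and simplify. As a quick numerical cross-check, also compare E(5) with E(f(5)) = E(-5).

(A) x  ->  (-x) = -x; check: E(5) = 5 but E(-5) = -5.   [not invariant]
(B) x^2  ->  (-x)^2, which simplifies back to x^2; check: E(5) = 25, E(-5) = 25.   [invariant]
(C) x + 1  ->  (-x) + 1 = 1 - x; check: E(5) = 6 but E(-5) = -4.   [not invariant]
(D) x^3  ->  (-x)^3 = -x^3; check: E(5) = 125 but E(-5) = -125.   [not invariant]

Only (B) is unchanged. E is symmetric under swapping x with f(x) = -x, which is exactly what an involution does.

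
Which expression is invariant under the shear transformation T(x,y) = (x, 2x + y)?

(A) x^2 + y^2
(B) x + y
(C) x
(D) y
C

Under the shear T(x,y) = (x, 2x + y):
Substitute the transformed coordinates into each option and compare with the original:
(A) x^2 + y^2  ->  (x)^2 + (2x + y)^2 = 5x^2 + 4xy + y^2   [differs from x^2 + y^2: not invariant]
(B) x + y  ->  (x) + (2x + y) = 3x + y   [differs from x + y: not invariant]
(C) x  ->  (x) = x   [equals x: invariant]
(D) y  ->  (2x + y) = 2x + y   [differs from y: not invariant]

Only option (C), x, is unchanged by the transformation.
A vertical shear moves points parallel to the y-axis, so the x-coordinate (and any function of x alone) is unchanged.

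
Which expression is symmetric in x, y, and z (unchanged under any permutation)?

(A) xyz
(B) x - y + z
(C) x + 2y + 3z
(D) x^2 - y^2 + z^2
A

A symmetric expression is unchanged when the variables are permuted; here the transformation to test is the swap (x, y) -> (y, x).
A symmetric expression must survive every permutation; the single swap x <-> y already eliminates the distractors, and the keyed expression is also unchanged by x <-> z and y <-> z (each variable enters it in exactly the same way).
Substitute the transformed coordinates into each option and compare with the original:
(A) xyz  ->  (y)(x)z = xyz   [equals xyz: invariant]
(B) x - y + z  ->  (y) - (x) + z = -x + y + z   [differs from x - y + z: not invariant]
(C) x + 2y + 3z  ->  (y) + 2(x) + 3z = 2x + y + 3z   [differs from x + 2y + 3z: not invariant]
(D) x^2 - y^2 + z^2  ->  (y)^2 - (x)^2 + z^2 = -x^2 + y^2 + z^2   [differs from x^2 - y^2 + z^2: not invariant]

Only option (A), xyz, is unchanged by the transformation.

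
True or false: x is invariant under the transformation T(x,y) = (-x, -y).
False

Substitute T(x,y) = (-x, -y) into the expression and compare with the original.

Original: x
After applying T: (-x) = -x

This differs from the original x (difference: -2x), so the expression is NOT invariant.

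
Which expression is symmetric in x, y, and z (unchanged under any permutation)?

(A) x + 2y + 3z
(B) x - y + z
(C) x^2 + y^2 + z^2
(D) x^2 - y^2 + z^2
C

A symmetric expression is unchanged when the variables are permuted; here the transformation to test is the swap (x, y) -> (y, x).
A symmetric expression must survive every permutation; the single swap x <-> y already eliminates the distractors, and the keyed expression is also unchanged by x <-> z and y <-> z (each variable enters it in exactly the same way).
Substitute the transformed coordinates into each option and compare with the original:
(A) x + 2y + 3z  ->  (y) + 2(x) + 3z = 2x + y + 3z   [differs from x + 2y + 3z: not invariant]
(B) x - y + z  ->  (y) - (x) + z = -x + y + z   [differs from x - y + z: not invariant]
(C) x^2 + y^2 + z^2  ->  (y)^2 + (x)^2 + z^2 = x^2 + y^2 + z^2   [equals x^2 + y^2 + z^2: invariant]
(D) x^2 - y^2 + z^2  ->  (y)^2 - (x)^2 + z^2 = -x^2 + y^2 + z^2   [differs from x^2 - y^2 + z^2: not invariant]

Only option (C), x^2 + y^2 + z^2, is unchanged by the transformation.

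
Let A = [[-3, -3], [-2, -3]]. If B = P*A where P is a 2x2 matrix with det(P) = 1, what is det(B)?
3

By the multiplicative property of determinants, det(B) = det(P*A) = det(P) * det(A) = det(A),
so the determinant is invariant under multiplication by any determinant-1 matrix; we just need det(A).

det(A) = (-3)(-3) - (-3)(-2) = 9 - 6 = 3

Therefore det(B) = 1 * 3 = 3.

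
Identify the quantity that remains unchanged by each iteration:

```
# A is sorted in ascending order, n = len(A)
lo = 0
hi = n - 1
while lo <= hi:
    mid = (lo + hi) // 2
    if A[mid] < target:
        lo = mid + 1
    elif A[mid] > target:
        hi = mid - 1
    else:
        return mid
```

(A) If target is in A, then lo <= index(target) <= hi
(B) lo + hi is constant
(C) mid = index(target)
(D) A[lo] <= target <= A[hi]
A

A loop invariant must hold before the first iteration and be re-established by every execution of the body.

(A) If target is in A, then lo <= index(target) <= hi: Before the loop [lo, hi] = [0, n-1] covers every index. When A[mid] < target, sortedness puts target strictly to the right of mid, so setting lo = mid + 1 keeps index(target) in [lo, hi]; symmetrically for hi = mid - 1. Hence 'if target is in A then lo <= index(target) <= hi' holds after every iteration, and when lo > hi it proves target is absent.

The other options fail:
(B) lo + hi is constant: each iteration moves exactly one of lo, hi, so lo + hi changes (e.g. 0 + (n-1) becomes (mid+1) + (n-1)).
(C) mid = index(target): mid is just the current probe; it equals index(target) only on the iteration that returns.
(D) A[lo] <= target <= A[hi]: fails when target is not in A (e.g. target < A[0] already violates it before the loop), so it is not maintained in general.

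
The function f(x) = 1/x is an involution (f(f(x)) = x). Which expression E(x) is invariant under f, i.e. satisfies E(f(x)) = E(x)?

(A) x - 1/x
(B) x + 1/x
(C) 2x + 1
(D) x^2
B

Replace x by f(x) = 1/x in each option and simplify. As a quick numerical cross-check, also compare E(4) with E(f(4)) = E(1/4).

(A) x - 1/x  ->  (1/x) - 1/(1/x) = -x + 1/x; check: E(4) = 15/4 but E(1/4) = -15/4.   [not invariant]
(B) x + 1/x  ->  (1/x) + 1/(1/x), which simplifies back to x + 1/x; check: E(4) = 17/4, E(1/4) = 17/4.   [invariant]
(C) 2x + 1  ->  2(1/x) + 1 = (x + 2)/x; check: E(4) = 9 but E(1/4) = 3/2.   [not invariant]
(D) x^2  ->  (1/x)^2 = x^(-2); check: E(4) = 16 but E(1/4) = 1/16.   [not invariant]

Only (B) is unchanged. E is symmetric under swapping x with f(x) = 1/x, which is exactly what an involution does.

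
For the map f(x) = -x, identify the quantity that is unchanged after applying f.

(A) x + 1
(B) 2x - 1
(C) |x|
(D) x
C

For f(x) = -x:
Applying f replaces x by -x. Since |-x| = |x|, the absolute value is unchanged by f, whereas x -> -x, 2x - 1 -> -2x - 1 and x + 1 -> -x + 1 all change.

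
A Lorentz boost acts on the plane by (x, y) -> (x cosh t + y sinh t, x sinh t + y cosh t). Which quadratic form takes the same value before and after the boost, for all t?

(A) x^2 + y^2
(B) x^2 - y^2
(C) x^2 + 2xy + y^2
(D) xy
B

Write x' = x cosh t + y sinh t, y' = x sinh t + y cosh t and substitute into each option:
(A) x^2 + y^2: (x cosh t + y sinh t)^2 + (x sinh t + y cosh t)^2 = (x^2 + y^2)(cosh^2 t + sinh^2 t) + 4xy sinh t cosh t = (x^2 + y^2) cosh 2t + 2xy sinh 2t   [not invariant for t != 0]
(B) x^2 - y^2: (x cosh t + y sinh t)^2 - (x sinh t + y cosh t)^2 = x^2(cosh^2 t - sinh^2 t) + 2xy(cosh t sinh t - sinh t cosh t) + y^2(sinh^2 t - cosh^2 t) = x^2 - y^2   [invariant, using cosh^2 t - sinh^2 t = 1]
(C) x^2 + 2xy + y^2: (x' + y')^2 with x' + y' = (x + y)(cosh t + sinh t) = (x + y)e^t, so it becomes (x + y)^2 e^(2t)   [not invariant for t != 0]
(D) xy: (x cosh t + y sinh t)(x sinh t + y cosh t) = xy(cosh^2 t + sinh^2 t) + (x^2 + y^2) sinh t cosh t = xy cosh 2t + (x^2 + y^2)(sinh 2t)/2   [not invariant for t != 0]

Only (B) x^2 - y^2 is unchanged; it is the Minkowski form preserved by Lorentz boosts, just as x^2 + y^2 is preserved by ordinary rotations.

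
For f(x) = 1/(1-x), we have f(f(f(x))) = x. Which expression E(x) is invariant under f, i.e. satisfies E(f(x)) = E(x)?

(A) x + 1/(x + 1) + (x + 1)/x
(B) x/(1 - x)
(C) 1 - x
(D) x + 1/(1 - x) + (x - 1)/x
D

Replace x by f(x) = 1/(1 - x) in each option and simplify. As a quick numerical cross-check, also compare E(3) with E(f(3)) = E(-1/2).

(A) x + 1/(x + 1) + (x + 1)/x  ->  (1/(1 - x)) + 1/((1/(1 - x)) + 1) + ((1/(1 - x)) + 1)/(1/(1 - x)) = (-x^3 + 6x^2 - 11x + 7)/(x^2 - 3x + 2); check: E(3) = 55/12 but E(-1/2) = 1/2.   [not invariant]
(B) x/(1 - x)  ->  (1/(1 - x))/(1 - (1/(1 - x))) = -1/x; check: E(3) = -3/2 but E(-1/2) = -1/3.   [not invariant]
(C) 1 - x  ->  1 - (1/(1 - x)) = x/(x - 1); check: E(3) = -2 but E(-1/2) = 3/2.   [not invariant]
(D) x + 1/(1 - x) + (x - 1)/x  ->  (1/(1 - x)) + 1/(1 - (1/(1 - x))) + ((1/(1 - x)) - 1)/(1/(1 - x)), which simplifies back to x + 1/(1 - x) + (x - 1)/x; check: E(3) = 19/6, E(-1/2) = 19/6.   [invariant]

Only (D) is unchanged. Indeed f(f(x)) = 1/(1 - 1/(1-x)) = (1-x)/(-x) = (x-1)/x, so E(x) = x + f(x) + f(f(x)) is the sum over the whole 3-cycle; applying f just permutes the three terms cyclically (x -> f(x) -> f(f(x)) -> x), leaving the sum unchanged.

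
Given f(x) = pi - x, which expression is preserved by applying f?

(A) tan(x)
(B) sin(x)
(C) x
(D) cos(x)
B

For f(x) = pi - x:
sin(pi - x) = sin(x), so sine is invariant under this transformation.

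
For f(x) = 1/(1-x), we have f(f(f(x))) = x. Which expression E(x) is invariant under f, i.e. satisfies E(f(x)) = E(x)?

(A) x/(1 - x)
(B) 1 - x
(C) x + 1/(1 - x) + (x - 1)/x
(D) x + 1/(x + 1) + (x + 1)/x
C

Replace x by f(x) = 1/(1 - x) in each option and simplify. As a quick numerical cross-check, also compare E(3) with E(f(3)) = E(-1/2).

(A) x/(1 - x)  ->  (1/(1 - x))/(1 - (1/(1 - x))) = -1/x; check: E(3) = -3/2 but E(-1/2) = -1/3.   [not invariant]
(B) 1 - x  ->  1 - (1/(1 - x)) = x/(x - 1); check: E(3) = -2 but E(-1/2) = 3/2.   [not invariant]
(C) x + 1/(1 - x) + (x - 1)/x  ->  (1/(1 - x)) + 1/(1 - (1/(1 - x))) + ((1/(1 - x)) - 1)/(1/(1 - x)), which simplifies back to x + 1/(1 - x) + (x - 1)/x; check: E(3) = 19/6, E(-1/2) = 19/6.   [invariant]
(D) x + 1/(x + 1) + (x + 1)/x  ->  (1/(1 - x)) + 1/((1/(1 - x)) + 1) + ((1/(1 - x)) + 1)/(1/(1 - x)) = (-x^3 + 6x^2 - 11x + 7)/(x^2 - 3x + 2); check: E(3) = 55/12 but E(-1/2) = 1/2.   [not invariant]

Only (C) is unchanged. Indeed f(f(x)) = 1/(1 - 1/(1-x)) = (1-x)/(-x) = (x-1)/x, so E(x) = x + f(x) + f(f(x)) is the sum over the whole 3-cycle; applying f just permutes the three terms cyclically (x -> f(x) -> f(f(x)) -> x), leaving the sum unchanged.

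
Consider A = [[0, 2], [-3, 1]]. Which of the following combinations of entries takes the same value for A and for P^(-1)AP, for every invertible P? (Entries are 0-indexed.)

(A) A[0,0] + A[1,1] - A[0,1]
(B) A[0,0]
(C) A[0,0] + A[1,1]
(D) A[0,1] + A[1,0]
C

A[0,0] + A[1,1] is the trace of A. By the cyclic property of the trace, tr(P^(-1)AP) = tr(APP^(-1)) = tr(A), so it is the same for every matrix similar to A.

The other combinations are not similarity invariants. For example, take P = [[1, 2], [0, 1]] (det P = 1), so P^(-1) = [[1, -2], [0, 1]] and
B = P^(-1)AP = [[6, 12], [-3, -5]].
Evaluating each option on A and on B:
(A) A[0,0] + A[1,1] - A[0,1]: -1 for A, -11 for B -> changes
(B) A[0,0]: 0 for A, 6 for B -> changes
(C) A[0,0] + A[1,1]: 1 for A, 1 for B -> unchanged
(D) A[0,1] + A[1,0]: -1 for A, 9 for B -> changes

Only (C) A[0,0] + A[1,1] = 1 survives (and it does so for every P, not just this one), so it is the invariant.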